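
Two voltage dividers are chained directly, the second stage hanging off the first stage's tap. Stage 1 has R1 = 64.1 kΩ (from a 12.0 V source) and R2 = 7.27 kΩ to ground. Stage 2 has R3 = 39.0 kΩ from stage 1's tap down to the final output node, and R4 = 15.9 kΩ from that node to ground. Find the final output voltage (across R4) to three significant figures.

Stage 2 presents R3+R4 = 54.90 kΩ as a load on stage 1's tap.
Stage 1's lower leg becomes R2‖(R3+R4) = 6.420 kΩ, so V_mid = 12.0 × 6.420/70.52 = 1.092 V.
Stage 2 is itself unloaded: V_out = V_mid × R4/(R3+R4) = 1.092 × 15.9/54.90 = 0.316 V.

V_out ≈ 0.316 V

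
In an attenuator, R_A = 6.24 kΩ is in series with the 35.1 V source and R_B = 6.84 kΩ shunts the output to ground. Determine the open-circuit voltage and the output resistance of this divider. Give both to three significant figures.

V_th is the open-circuit tap voltage: 35.1 × 6.84/(6.24 + 6.84) = 18.4 V.
With the supply zeroed, R_A and R_B appear in parallel from the tap: R_th = R_A‖R_B = (6.24 × 6.84)/13.08 = 3.26 kΩ.

V_th = 18.4 V, R_th = 3.26 kΩ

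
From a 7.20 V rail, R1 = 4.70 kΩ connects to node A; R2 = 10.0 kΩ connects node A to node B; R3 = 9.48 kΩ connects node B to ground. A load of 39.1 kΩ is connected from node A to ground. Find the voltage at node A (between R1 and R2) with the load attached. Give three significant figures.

Below node A the series string R2+R3 = 19.48 kΩ sits in parallel with the 39.1 kΩ load: 13.00 kΩ.
V_A = 7.20 × 13.00/(4.70 + 13.00) = 5.29 V.

V ≈ 5.29 V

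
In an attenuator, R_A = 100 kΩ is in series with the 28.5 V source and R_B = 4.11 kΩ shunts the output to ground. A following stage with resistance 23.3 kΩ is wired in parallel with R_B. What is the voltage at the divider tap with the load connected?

The load sits in parallel with R_B: R_B‖R_L = (4.11 × 23.3) / (4.11 + 23.3) = 3.494 kΩ.
V_out = 28.5 × 3.494 / (100 + 3.494) = 28.5 × 3.494/103.5 = 0.962 V.
(Unloaded it would have been 1.13 V.)

V_out ≈ 0.962 V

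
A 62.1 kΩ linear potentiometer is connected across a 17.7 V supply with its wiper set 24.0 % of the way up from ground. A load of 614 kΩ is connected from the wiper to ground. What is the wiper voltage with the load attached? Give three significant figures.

V ≈ 4.17 V

The wiper splits the pot into (1−α)R = 47.20 kΩ above and αR = 14.90 kΩ below.
Lower section ‖ load = 14.55 kΩ.
V_wiper = 17.7 × 14.55/(47.20 + 14.55) = 4.17 V.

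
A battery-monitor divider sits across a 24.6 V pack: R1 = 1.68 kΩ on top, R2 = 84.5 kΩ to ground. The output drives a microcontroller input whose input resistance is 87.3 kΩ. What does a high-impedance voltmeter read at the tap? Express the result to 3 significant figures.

The load sits in parallel with R2: R2‖R_L = (84.5 × 87.3) / (84.5 + 87.3) = 42.94 kΩ.
V_out = 24.6 × 42.94 / (1.68 + 42.94) = 24.6 × 42.94/44.62 = 23.7 V.

V_out ≈ 23.7 V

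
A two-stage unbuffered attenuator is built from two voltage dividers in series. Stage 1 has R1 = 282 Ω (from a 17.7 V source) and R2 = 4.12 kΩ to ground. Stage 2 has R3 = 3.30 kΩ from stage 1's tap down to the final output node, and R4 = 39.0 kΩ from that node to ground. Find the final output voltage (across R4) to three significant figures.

Stage 2 presents R3+R4 = 42300 Ω as a load on stage 1's tap.
Stage 1's lower leg becomes R2‖(R3+R4) = 3754 Ω, so V_mid = 17.7 × 3754/4036 = 16.46 V.
Stage 2 is itself unloaded: V_out = V_mid × R4/(R3+R4) = 16.46 × 39000/42300 = 15.2 V.

V_out ≈ 15.2 V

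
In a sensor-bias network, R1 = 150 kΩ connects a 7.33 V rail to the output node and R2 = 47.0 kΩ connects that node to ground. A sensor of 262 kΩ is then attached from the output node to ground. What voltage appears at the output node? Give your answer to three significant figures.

The load sits in parallel with R2: R2‖R_L = (47.0 × 262) / (47.0 + 262) = 39.85 kΩ.
V_out = 7.33 × 39.85 / (150 + 39.85) = 7.33 × 39.85/189.9 = 1.54 V.
(Unloaded it would have been 1.75 V.)

V_out ≈ 1.54 V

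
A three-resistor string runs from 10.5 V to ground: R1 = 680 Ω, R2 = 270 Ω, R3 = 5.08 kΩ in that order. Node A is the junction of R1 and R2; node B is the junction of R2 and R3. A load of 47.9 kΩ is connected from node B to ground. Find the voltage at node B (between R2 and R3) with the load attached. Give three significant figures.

At node B, R3 is in parallel with the load: R3‖R_L = 4593 Ω.
Below node A the resistance is R2 + (R3‖R_L) = 4863 Ω, so V_A = 10.5 × 4863/5543 = 9.212 V.
Then V_B = V_A × (R3‖R_L)/(R2 + R3‖R_L) = 9.212 × 4593/4863 = 8.70 V.

V ≈ 8.70 V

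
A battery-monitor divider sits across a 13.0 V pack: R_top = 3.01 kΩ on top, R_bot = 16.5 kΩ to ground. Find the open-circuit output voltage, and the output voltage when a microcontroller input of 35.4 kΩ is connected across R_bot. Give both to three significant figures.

Open-circuit: V = 13.0 × 16.5/(3.01 + 16.5) = 11.0 V.
With the load, R_bot becomes R_bot‖R_L = 11.25 kΩ, so V = 13.0 × 11.25/14.26 = 10.3 V.

Unloaded: 11.0 V; loaded: 10.3 V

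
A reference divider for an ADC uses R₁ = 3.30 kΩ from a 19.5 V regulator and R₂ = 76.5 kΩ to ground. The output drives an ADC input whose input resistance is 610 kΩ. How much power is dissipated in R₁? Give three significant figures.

Total resistance from the source is R₁ + (R₂‖R_L) = 71.28 kΩ, so I = 19.5/71.28 kΩ = 0.2736 mA.
P = I²·R₁ = (0.2736 mA)² × 3.30 kΩ = 0.247 mW.

P ≈ 0.247 mW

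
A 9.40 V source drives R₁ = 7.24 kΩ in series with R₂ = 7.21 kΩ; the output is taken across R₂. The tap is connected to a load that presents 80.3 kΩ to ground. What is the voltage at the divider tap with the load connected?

The load sits in parallel with R₂: R₂‖R_L = (7.21 × 80.3) / (7.21 + 80.3) = 6.616 kΩ.
V_out = 9.40 × 6.616 / (7.24 + 6.616) = 9.40 × 6.616/13.86 = 4.49 V.

V_out ≈ 4.49 V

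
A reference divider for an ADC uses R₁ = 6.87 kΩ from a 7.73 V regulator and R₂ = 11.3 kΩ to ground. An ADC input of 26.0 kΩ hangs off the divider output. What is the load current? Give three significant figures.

R₂‖R_L = 7.877 kΩ; V_out = 7.73 × 7.877/14.75 = 4.129 V.
I_L = V_out / R_L = 4.129 / 26.0 kΩ = 0.159 mA.

I_L ≈ 0.159 mA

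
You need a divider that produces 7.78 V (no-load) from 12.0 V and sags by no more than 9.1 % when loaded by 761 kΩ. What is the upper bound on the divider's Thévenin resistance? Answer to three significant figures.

R_th ≤ 76.2 kΩ

Loading drop = R_th/(R_th + R_L) ≤ 0.0910, so R_th ≤ R_L · ε/(1−ε) = 761 kΩ × 0.0910/0.9090 = 76.2 kΩ.
(Any R1, R2 with R2/(R1+R2) = 0.648 and R1‖R2 ≤ 76.2 kΩ will meet the spec.)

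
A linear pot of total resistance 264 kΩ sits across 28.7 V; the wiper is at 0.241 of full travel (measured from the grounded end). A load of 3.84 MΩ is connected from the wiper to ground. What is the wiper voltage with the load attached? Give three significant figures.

V ≈ 6.83 V

The wiper splits the pot into (1−α)R = 200.4 kΩ above and αR = 63.62 kΩ below.
Lower section ‖ load = 62.59 kΩ.
V_wiper = 28.7 × 62.59/(200.4 + 62.59) = 6.83 V.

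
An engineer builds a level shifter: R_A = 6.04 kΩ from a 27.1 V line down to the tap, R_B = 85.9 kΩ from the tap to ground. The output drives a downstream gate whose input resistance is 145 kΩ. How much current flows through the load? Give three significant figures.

R_B‖R_L = 53.94 kΩ; V_out = 27.1 × 53.94/59.98 = 24.37 V.
I_L = V_out / R_L = 24.37 / 145 kΩ = 0.168 mA.

I_L ≈ 0.168 mA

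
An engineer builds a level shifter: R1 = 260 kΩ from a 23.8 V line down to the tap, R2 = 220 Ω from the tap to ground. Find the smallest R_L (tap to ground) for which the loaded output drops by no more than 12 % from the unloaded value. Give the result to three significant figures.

Output resistance R_th = R1‖R2 = (260000 × 220)/260200 = 219.8 Ω.
The fractional drop is R_th/(R_th + R_L); requiring this ≤ 0.120 gives R_L ≥ R_th(1/0.120 − 1) = 219.8 × 7.333 = 1.61 kΩ.

R_L(min) ≈ 1.61 kΩ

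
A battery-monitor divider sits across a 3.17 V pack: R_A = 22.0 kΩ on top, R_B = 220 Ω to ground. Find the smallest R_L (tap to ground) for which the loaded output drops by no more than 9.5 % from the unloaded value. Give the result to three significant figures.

R_L(min) ≈ 2.08 kΩ

Output resistance R_th = R_A‖R_B = (22000 × 220)/22220 = 217.8 Ω.
The fractional drop is R_th/(R_th + R_L); requiring this ≤ 0.0950 gives R_L ≥ R_th(1/0.0950 − 1) = 217.8 × 9.526 = 2.08 kΩ.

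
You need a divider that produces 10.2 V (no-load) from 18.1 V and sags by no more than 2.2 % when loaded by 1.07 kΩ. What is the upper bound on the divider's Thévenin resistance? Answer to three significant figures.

Loading drop = R_th/(R_th + R_L) ≤ 0.0220, so R_th ≤ R_L · ε/(1−ε) = 1.07 kΩ × 0.0220/0.9780 = 24.1 Ω.

R_th ≤ 24.1 Ω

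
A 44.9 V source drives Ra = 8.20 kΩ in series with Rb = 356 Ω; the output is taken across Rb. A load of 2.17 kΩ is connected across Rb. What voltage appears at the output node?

V_out ≈ 1.61 V

The load sits in parallel with Rb: Rb‖R_L = (356 × 2170) / (356 + 2170) = 305.8 Ω.
V_out = 44.9 × 305.8 / (8200 + 305.8) = 44.9 × 305.8/8506 = 1.61 V.
(Unloaded it would have been 1.87 V.)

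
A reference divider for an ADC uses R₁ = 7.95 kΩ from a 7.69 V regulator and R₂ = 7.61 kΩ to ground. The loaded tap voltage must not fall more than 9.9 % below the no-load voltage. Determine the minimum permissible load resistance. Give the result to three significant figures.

Output resistance R_th = R₁‖R₂ = (7.95 × 7.61)/15.56 = 3.888 kΩ.
The fractional drop is R_th/(R_th + R_L); requiring this ≤ 0.0990 gives R_L ≥ R_th(1/0.0990 − 1) = 3.888 × 9.101 = 35.4 kΩ.

R_L(min) ≈ 35.4 kΩ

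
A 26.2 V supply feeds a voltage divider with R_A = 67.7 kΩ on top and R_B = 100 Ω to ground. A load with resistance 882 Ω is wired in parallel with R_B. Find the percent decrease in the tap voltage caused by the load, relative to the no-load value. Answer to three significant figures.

The divider's output (Thévenin) resistance is R_A‖R_B = 99.85 Ω.
Fractional drop under load = R_th/(R_th + R_L) = 99.85 / (99.85 + 882) = 0.1017.
So the output falls by 10.2 %.

10.2 %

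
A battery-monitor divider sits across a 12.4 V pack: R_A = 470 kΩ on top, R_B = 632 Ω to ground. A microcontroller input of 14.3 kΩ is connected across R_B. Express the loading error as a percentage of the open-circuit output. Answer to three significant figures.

4.23 %

The divider's output (Thévenin) resistance is R_A‖R_B = 631.2 Ω.
Fractional drop under load = R_th/(R_th + R_L) = 631.2 / (631.2 + 14300) = 0.04227.
So the output falls by 4.23 %.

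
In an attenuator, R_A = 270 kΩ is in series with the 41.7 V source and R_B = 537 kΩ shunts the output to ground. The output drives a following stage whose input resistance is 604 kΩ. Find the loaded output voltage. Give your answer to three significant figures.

V_out ≈ 21.4 V

The load sits in parallel with R_B: R_B‖R_L = (537 × 604) / (537 + 604) = 284.3 kΩ.
V_out = 41.7 × 284.3 / (270 + 284.3) = 41.7 × 284.3/554.3 = 21.4 V.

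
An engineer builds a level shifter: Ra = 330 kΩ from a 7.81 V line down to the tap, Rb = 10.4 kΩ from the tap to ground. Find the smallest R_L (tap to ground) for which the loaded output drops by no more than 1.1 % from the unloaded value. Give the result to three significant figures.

Output resistance R_th = Ra‖Rb = (330 × 10.4)/340.4 = 10.08 kΩ.
The fractional drop is R_th/(R_th + R_L); requiring this ≤ 0.0110 gives R_L ≥ R_th(1/0.0110 − 1) = 10.08 × 89.91 = 906 kΩ.

R_L(min) ≈ 906 kΩ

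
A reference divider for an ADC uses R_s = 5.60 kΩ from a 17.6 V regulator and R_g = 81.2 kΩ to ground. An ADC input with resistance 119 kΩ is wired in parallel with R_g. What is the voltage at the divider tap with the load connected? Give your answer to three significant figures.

The load sits in parallel with R_g: R_g‖R_L = (81.2 × 119) / (81.2 + 119) = 48.27 kΩ.
V_out = 17.6 × 48.27 / (5.60 + 48.27) = 17.6 × 48.27/53.87 = 15.8 V.
(Unloaded it would have been 16.5 V.)

V_out ≈ 15.8 V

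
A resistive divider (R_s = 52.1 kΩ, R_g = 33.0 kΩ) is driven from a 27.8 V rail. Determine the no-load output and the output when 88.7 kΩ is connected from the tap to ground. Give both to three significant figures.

Open-circuit: V = 27.8 × 33.0/(52.1 + 33.0) = 10.8 V.
With the load, R_g becomes R_g‖R_L = 24.05 kΩ, so V = 27.8 × 24.05/76.15 = 8.78 V.

Unloaded: 10.8 V; loaded: 8.78 V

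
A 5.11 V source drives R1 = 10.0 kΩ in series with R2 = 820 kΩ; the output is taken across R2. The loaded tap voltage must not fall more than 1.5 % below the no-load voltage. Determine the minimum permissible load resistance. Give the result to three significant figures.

R_L(min) ≈ 649 kΩ

Output resistance R_th = R1‖R2 = (10.0 × 820)/830.0 = 9.880 kΩ.
The fractional drop is R_th/(R_th + R_L); requiring this ≤ 0.0150 gives R_L ≥ R_th(1/0.0150 − 1) = 9.880 × 65.67 = 649 kΩ.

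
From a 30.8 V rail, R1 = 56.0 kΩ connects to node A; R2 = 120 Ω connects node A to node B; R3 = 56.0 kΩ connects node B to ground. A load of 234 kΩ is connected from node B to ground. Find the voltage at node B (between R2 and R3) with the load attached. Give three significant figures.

At node B, R3 is in parallel with the load: R3‖R_L = 45190 Ω.
Below node A the resistance is R2 + (R3‖R_L) = 45310 Ω, so V_A = 30.8 × 45310/101300 = 13.77 V.
Then V_B = V_A × (R3‖R_L)/(R2 + R3‖R_L) = 13.77 × 45190/45310 = 13.7 V.

V ≈ 13.7 V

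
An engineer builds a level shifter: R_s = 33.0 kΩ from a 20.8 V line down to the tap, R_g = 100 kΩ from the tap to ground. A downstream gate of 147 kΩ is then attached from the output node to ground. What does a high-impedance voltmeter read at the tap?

The load sits in parallel with R_g: R_g‖R_L = (100 × 147) / (100 + 147) = 59.51 kΩ.
V_out = 20.8 × 59.51 / (33.0 + 59.51) = 20.8 × 59.51/92.51 = 13.4 V.

V_out ≈ 13.4 V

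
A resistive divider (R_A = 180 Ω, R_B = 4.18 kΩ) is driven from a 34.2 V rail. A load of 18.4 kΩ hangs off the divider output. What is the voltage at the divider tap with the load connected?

The load sits in parallel with R_B: R_B‖R_L = (4180 × 18400) / (4180 + 18400) = 3406 Ω.
V_out = 34.2 × 3406 / (180 + 3406) = 34.2 × 3406/3586 = 32.5 V.
(Unloaded it would have been 32.8 V.)

V_out ≈ 32.5 V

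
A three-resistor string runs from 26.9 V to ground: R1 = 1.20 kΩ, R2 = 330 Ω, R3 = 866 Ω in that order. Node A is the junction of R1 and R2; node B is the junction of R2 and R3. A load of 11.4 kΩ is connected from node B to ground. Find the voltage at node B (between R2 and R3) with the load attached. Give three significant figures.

V ≈ 9.27 V

At node B, R3 is in parallel with the load: R3‖R_L = 804.9 Ω.
Below node A the resistance is R2 + (R3‖R_L) = 1135 Ω, so V_A = 26.9 × 1135/2335 = 13.07 V.
Then V_B = V_A × (R3‖R_L)/(R2 + R3‖R_L) = 13.07 × 804.9/1135 = 9.27 V.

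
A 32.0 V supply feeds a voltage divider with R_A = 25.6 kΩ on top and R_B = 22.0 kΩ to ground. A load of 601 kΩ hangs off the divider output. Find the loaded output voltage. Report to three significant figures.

The load sits in parallel with R_B: R_B‖R_L = (22.0 × 601) / (22.0 + 601) = 21.22 kΩ.
V_out = 32.0 × 21.22 / (25.6 + 21.22) = 32.0 × 21.22/46.82 = 14.5 V.

V_out ≈ 14.5 V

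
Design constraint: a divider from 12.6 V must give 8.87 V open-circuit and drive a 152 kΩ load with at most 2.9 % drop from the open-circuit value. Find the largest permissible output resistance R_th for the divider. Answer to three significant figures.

Loading drop = R_th/(R_th + R_L) ≤ 0.0290, so R_th ≤ R_L · ε/(1−ε) = 152 kΩ × 0.0290/0.9710 = 4.54 kΩ.

R_th ≤ 4.54 kΩ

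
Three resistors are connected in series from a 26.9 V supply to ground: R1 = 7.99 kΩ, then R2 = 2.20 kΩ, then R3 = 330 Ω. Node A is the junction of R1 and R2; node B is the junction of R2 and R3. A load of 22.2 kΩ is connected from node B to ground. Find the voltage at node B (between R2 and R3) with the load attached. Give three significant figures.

V ≈ 0.832 V

At node B, R3 is in parallel with the load: R3‖R_L = 325.2 Ω.
Below node A the resistance is R2 + (R3‖R_L) = 2525 Ω, so V_A = 26.9 × 2525/10520 = 6.460 V.
Then V_B = V_A × (R3‖R_L)/(R2 + R3‖R_L) = 6.460 × 325.2/2525 = 0.832 V.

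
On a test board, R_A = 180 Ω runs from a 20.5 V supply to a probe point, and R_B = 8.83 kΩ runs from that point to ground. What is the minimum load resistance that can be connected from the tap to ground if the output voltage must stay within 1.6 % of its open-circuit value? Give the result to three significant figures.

R_L(min) ≈ 10.8 kΩ

Output resistance R_th = R_A‖R_B = (180 × 8830)/9010 = 176.4 Ω.
The fractional drop is R_th/(R_th + R_L); requiring this ≤ 0.0160 gives R_L ≥ R_th(1/0.0160 − 1) = 176.4 × 61.50 = 10.8 kΩ.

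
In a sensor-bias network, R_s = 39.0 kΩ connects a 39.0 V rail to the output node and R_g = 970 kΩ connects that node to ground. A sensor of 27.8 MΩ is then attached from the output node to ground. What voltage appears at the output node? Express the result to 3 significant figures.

V_out ≈ 37.4 V

The load sits in parallel with R_g: R_g‖R_L = (970 × 27800) / (970 + 27800) = 937.3 kΩ.
V_out = 39.0 × 937.3 / (39.0 + 937.3) = 39.0 × 937.3/976.3 = 37.4 V.
(Unloaded it would have been 37.5 V.)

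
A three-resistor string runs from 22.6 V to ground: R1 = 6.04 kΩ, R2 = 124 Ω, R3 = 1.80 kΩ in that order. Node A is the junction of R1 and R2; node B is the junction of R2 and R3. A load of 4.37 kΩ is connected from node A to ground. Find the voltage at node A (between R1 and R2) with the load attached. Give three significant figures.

Below node A the series string R2+R3 = 1924 Ω sits in parallel with the 4370 Ω load: 1336 Ω.
V_A = 22.6 × 1336/(6040 + 1336) = 4.09 V.

V ≈ 4.09 V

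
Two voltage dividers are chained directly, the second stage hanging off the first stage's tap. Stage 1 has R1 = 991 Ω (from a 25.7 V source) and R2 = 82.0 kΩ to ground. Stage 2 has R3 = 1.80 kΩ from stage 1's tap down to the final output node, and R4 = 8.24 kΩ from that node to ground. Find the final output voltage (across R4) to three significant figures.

V_out ≈ 19.0 V

Stage 2 presents R3+R4 = 10040 Ω as a load on stage 1's tap.
Stage 1's lower leg becomes R2‖(R3+R4) = 8945 Ω, so V_mid = 25.7 × 8945/9936 = 23.14 V.
Stage 2 is itself unloaded: V_out = V_mid × R4/(R3+R4) = 23.14 × 8240/10040 = 19.0 V.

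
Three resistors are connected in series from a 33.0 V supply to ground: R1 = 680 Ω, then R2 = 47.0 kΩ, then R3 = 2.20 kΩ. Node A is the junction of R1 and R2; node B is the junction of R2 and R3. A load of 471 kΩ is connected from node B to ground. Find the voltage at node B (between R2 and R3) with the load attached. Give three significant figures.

V ≈ 1.45 V

At node B, R3 is in parallel with the load: R3‖R_L = 2190 Ω.
Below node A the resistance is R2 + (R3‖R_L) = 49190 Ω, so V_A = 33.0 × 49190/49870 = 32.55 V.
Then V_B = V_A × (R3‖R_L)/(R2 + R3‖R_L) = 32.55 × 2190/49190 = 1.45 V.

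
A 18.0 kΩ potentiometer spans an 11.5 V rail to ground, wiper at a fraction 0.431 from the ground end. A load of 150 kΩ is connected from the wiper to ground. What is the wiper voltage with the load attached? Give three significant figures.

The wiper splits the pot into (1−α)R = 10.24 kΩ above and αR = 7.758 kΩ below.
Lower section ‖ load = 7.376 kΩ.
V_wiper = 11.5 × 7.376/(10.24 + 7.376) = 4.81 V.

V ≈ 4.81 V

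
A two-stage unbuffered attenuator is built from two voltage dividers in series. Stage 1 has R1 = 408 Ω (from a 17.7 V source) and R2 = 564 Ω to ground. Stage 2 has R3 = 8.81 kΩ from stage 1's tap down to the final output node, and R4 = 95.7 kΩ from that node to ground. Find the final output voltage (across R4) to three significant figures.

Stage 2 presents R3+R4 = 104500 Ω as a load on stage 1's tap.
Stage 1's lower leg becomes R2‖(R3+R4) = 561.0 Ω, so V_mid = 17.7 × 561.0/969.0 = 10.25 V.
Stage 2 is itself unloaded: V_out = V_mid × R4/(R3+R4) = 10.25 × 95700/104500 = 9.38 V.

V_out ≈ 9.38 V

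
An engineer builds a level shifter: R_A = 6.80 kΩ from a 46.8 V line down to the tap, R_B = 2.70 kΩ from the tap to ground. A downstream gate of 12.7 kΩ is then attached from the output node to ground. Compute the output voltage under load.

V_out ≈ 11.5 V

The load sits in parallel with R_B: R_B‖R_L = (2.70 × 12.7) / (2.70 + 12.7) = 2.227 kΩ.
V_out = 46.8 × 2.227 / (6.80 + 2.227) = 46.8 × 2.227/9.027 = 11.5 V.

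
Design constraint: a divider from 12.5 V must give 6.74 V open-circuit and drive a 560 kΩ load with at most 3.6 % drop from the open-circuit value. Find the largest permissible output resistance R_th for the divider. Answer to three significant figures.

R_th ≤ 20.9 kΩ

Loading drop = R_th/(R_th + R_L) ≤ 0.0360, so R_th ≤ R_L · ε/(1−ε) = 560 kΩ × 0.0360/0.9640 = 20.9 kΩ.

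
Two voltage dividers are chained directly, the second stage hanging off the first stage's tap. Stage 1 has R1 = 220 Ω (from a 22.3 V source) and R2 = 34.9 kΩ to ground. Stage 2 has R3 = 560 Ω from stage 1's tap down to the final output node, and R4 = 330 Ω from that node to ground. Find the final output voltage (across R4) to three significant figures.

V_out ≈ 6.60 V

Stage 2 presents R3+R4 = 890.0 Ω as a load on stage 1's tap.
Stage 1's lower leg becomes R2‖(R3+R4) = 867.9 Ω, so V_mid = 22.3 × 867.9/1088 = 17.79 V.
Stage 2 is itself unloaded: V_out = V_mid × R4/(R3+R4) = 17.79 × 330/890.0 = 6.60 V.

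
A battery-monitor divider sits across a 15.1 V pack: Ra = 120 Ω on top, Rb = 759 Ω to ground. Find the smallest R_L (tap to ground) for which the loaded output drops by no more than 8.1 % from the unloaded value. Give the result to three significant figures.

R_L(min) ≈ 1.18 kΩ

Output resistance R_th = Ra‖Rb = (120 × 759)/879.0 = 103.6 Ω.
The fractional drop is R_th/(R_th + R_L); requiring this ≤ 0.0810 gives R_L ≥ R_th(1/0.0810 − 1) = 103.6 × 11.35 = 1.18 kΩ.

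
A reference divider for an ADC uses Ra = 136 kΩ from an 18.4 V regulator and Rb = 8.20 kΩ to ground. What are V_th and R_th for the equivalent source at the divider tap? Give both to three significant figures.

V_th is the open-circuit tap voltage: 18.4 × 8.20/(136 + 8.20) = 1.05 V.
With the supply zeroed, Ra and Rb appear in parallel from the tap: R_th = Ra‖Rb = (136 × 8.20)/144.2 = 7.73 kΩ.

V_th = 1.05 V, R_th = 7.73 kΩ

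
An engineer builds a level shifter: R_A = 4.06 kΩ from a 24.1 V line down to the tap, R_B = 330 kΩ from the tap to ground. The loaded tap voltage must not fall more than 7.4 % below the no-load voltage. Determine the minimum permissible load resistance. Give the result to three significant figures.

R_L(min) ≈ 50.2 kΩ

Output resistance R_th = R_A‖R_B = (4.06 × 330)/334.1 = 4.011 kΩ.
The fractional drop is R_th/(R_th + R_L); requiring this ≤ 0.0740 gives R_L ≥ R_th(1/0.0740 − 1) = 4.011 × 12.51 = 50.2 kΩ.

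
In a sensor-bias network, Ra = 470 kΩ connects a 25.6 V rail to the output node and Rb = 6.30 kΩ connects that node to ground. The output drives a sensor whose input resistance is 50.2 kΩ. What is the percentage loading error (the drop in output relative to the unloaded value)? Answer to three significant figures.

11.0 %

The divider's output (Thévenin) resistance is Ra‖Rb = 6.217 kΩ.
Fractional drop under load = R_th/(R_th + R_L) = 6.217 / (6.217 + 50.2) = 0.1102.
So the output falls by 11.0 %.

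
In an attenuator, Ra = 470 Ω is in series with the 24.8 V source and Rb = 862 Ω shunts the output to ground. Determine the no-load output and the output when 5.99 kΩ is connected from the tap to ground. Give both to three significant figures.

Unloaded: 16.0 V; loaded: 15.3 V

Open-circuit: V = 24.8 × 862/(470 + 862) = 16.0 V.
With the load, Rb becomes Rb‖R_L = 753.6 Ω, so V = 24.8 × 753.6/1224 = 15.3 V.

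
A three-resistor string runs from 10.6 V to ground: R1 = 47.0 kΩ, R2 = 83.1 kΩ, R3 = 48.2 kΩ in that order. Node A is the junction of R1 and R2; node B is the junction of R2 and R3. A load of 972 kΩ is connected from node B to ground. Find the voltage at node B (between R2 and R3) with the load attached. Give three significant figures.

V ≈ 2.77 V

At node B, R3 is in parallel with the load: R3‖R_L = 45.92 kΩ.
Below node A the resistance is R2 + (R3‖R_L) = 129.0 kΩ, so V_A = 10.6 × 129.0/176.0 = 7.770 V.
Then V_B = V_A × (R3‖R_L)/(R2 + R3‖R_L) = 7.770 × 45.92/129.0 = 2.77 V.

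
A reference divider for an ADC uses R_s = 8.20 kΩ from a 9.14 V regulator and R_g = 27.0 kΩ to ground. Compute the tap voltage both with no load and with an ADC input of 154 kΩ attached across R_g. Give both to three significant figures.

Open-circuit: V = 9.14 × 27.0/(8.20 + 27.0) = 7.01 V.
With the load, R_g becomes R_g‖R_L = 22.97 kΩ, so V = 9.14 × 22.97/31.17 = 6.74 V.

Unloaded: 7.01 V; loaded: 6.74 V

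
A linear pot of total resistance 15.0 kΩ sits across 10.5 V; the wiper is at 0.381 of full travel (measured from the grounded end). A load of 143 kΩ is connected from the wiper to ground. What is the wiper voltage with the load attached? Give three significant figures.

The wiper splits the pot into (1−α)R = 9.285 kΩ above and αR = 5.715 kΩ below.
Lower section ‖ load = 5.495 kΩ.
V_wiper = 10.5 × 5.495/(9.285 + 5.495) = 3.90 V.

V ≈ 3.90 V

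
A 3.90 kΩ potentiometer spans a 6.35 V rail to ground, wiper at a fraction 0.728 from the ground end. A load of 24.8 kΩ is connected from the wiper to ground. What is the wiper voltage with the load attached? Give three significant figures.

The wiper splits the pot into (1−α)R = 1.061 kΩ above and αR = 2.839 kΩ below.
Lower section ‖ load = 2.548 kΩ.
V_wiper = 6.35 × 2.548/(1.061 + 2.548) = 4.48 V.

V ≈ 4.48 V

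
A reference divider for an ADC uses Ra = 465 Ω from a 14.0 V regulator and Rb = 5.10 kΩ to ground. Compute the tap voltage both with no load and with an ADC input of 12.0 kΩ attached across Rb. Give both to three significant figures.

Unloaded: 12.8 V; loaded: 12.4 V

Open-circuit: V = 14.0 × 5100/(465 + 5100) = 12.8 V.
With the load, Rb becomes Rb‖R_L = 3579 Ω, so V = 14.0 × 3579/4044 = 12.4 V.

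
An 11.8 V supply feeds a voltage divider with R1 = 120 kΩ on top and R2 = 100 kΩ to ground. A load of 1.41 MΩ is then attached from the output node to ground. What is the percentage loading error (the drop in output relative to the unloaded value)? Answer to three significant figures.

The divider's output (Thévenin) resistance is R1‖R2 = 54.55 kΩ.
Fractional drop under load = R_th/(R_th + R_L) = 54.55 / (54.55 + 1410) = 0.03724.
So the output falls by 3.72 %.

3.72 %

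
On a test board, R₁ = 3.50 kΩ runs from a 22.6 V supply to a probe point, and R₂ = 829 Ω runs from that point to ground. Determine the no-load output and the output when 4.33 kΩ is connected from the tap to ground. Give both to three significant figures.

Open-circuit: V = 22.6 × 829/(3500 + 829) = 4.33 V.
With the load, R₂ becomes R₂‖R_L = 695.8 Ω, so V = 22.6 × 695.8/4196 = 3.75 V.

Unloaded: 4.33 V; loaded: 3.75 V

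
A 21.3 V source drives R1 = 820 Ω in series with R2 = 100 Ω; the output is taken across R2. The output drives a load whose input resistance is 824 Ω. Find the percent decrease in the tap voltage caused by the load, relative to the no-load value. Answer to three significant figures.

The divider's output (Thévenin) resistance is R1‖R2 = 89.13 Ω.
Fractional drop under load = R_th/(R_th + R_L) = 89.13 / (89.13 + 824) = 0.09761.
So the output falls by 9.76 %.

9.76 %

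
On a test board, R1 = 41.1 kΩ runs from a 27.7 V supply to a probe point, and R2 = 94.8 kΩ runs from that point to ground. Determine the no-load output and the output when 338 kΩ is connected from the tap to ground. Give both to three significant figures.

Open-circuit: V = 27.7 × 94.8/(41.1 + 94.8) = 19.3 V.
With the load, R2 becomes R2‖R_L = 74.04 kΩ, so V = 27.7 × 74.04/115.1 = 17.8 V.

Unloaded: 19.3 V; loaded: 17.8 V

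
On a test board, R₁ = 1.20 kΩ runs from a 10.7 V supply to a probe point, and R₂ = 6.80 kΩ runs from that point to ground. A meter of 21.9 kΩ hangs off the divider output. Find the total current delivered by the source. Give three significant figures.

R₂‖R_L = 5.189 kΩ, so the source sees R₁ + R₂‖R_L = 6.389 kΩ.
I = 10.7 V / 6.389 kΩ = 1.67 mA.

I ≈ 1.67 mA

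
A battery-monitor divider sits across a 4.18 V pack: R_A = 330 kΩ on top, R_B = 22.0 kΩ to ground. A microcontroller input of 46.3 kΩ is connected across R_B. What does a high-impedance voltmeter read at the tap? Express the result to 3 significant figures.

V_out ≈ 0.181 V

The load sits in parallel with R_B: R_B‖R_L = (22.0 × 46.3) / (22.0 + 46.3) = 14.91 kΩ.
V_out = 4.18 × 14.91 / (330 + 14.91) = 4.18 × 14.91/344.9 = 0.181 V.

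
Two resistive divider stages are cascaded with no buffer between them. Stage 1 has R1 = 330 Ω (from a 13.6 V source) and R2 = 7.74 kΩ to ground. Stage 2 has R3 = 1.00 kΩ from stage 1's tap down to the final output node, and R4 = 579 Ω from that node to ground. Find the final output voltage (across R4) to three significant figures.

V_out ≈ 3.98 V

Stage 2 presents R3+R4 = 1579 Ω as a load on stage 1's tap.
Stage 1's lower leg becomes R2‖(R3+R4) = 1311 Ω, so V_mid = 13.6 × 1311/1641 = 10.87 V.
Stage 2 is itself unloaded: V_out = V_mid × R4/(R3+R4) = 10.87 × 579/1579 = 3.98 V.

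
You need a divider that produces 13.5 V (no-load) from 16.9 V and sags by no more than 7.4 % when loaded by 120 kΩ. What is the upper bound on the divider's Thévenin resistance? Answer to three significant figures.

R_th ≤ 9.59 kΩ

Loading drop = R_th/(R_th + R_L) ≤ 0.0740, so R_th ≤ R_L · ε/(1−ε) = 120 kΩ × 0.0740/0.9260 = 9.59 kΩ.
(Any R1, R2 with R2/(R1+R2) = 0.799 and R1‖R2 ≤ 9.59 kΩ will meet the spec.)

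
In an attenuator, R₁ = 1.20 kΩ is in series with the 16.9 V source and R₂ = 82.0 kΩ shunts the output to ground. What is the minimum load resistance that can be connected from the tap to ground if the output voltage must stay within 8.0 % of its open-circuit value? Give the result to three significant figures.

Output resistance R_th = R₁‖R₂ = (1.20 × 82.0)/83.20 = 1.183 kΩ.
The fractional drop is R_th/(R_th + R_L); requiring this ≤ 0.0800 gives R_L ≥ R_th(1/0.0800 − 1) = 1.183 × 11.50 = 13.6 kΩ.

R_L(min) ≈ 13.6 kΩ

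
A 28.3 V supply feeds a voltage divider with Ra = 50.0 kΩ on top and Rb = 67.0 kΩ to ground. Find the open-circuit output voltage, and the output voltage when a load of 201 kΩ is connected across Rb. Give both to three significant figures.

Unloaded: 16.2 V; loaded: 14.2 V

Open-circuit: V = 28.3 × 67.0/(50.0 + 67.0) = 16.2 V.
With the load, Rb becomes Rb‖R_L = 50.25 kΩ, so V = 28.3 × 50.25/100.2 = 14.2 V.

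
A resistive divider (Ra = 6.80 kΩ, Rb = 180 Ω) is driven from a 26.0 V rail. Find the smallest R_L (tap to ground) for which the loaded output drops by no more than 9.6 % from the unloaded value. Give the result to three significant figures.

R_L(min) ≈ 1.65 kΩ

Output resistance R_th = Ra‖Rb = (6800 × 180)/6980 = 175.4 Ω.
The fractional drop is R_th/(R_th + R_L); requiring this ≤ 0.0960 gives R_L ≥ R_th(1/0.0960 − 1) = 175.4 × 9.417 = 1.65 kΩ.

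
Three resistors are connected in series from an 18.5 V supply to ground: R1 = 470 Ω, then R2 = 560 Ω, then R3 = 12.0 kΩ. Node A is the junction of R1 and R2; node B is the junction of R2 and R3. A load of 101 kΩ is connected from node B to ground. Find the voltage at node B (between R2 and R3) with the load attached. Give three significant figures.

At node B, R3 is in parallel with the load: R3‖R_L = 10730 Ω.
Below node A the resistance is R2 + (R3‖R_L) = 11290 Ω, so V_A = 18.5 × 11290/11760 = 17.76 V.
Then V_B = V_A × (R3‖R_L)/(R2 + R3‖R_L) = 17.76 × 10730/11290 = 16.9 V.

V ≈ 16.9 V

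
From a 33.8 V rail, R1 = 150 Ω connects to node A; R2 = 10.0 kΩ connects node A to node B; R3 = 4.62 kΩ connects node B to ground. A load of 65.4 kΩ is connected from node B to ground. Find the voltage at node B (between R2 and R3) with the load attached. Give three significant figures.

At node B, R3 is in parallel with the load: R3‖R_L = 4315 Ω.
Below node A the resistance is R2 + (R3‖R_L) = 14320 Ω, so V_A = 33.8 × 14320/14470 = 33.45 V.
Then V_B = V_A × (R3‖R_L)/(R2 + R3‖R_L) = 33.45 × 4315/14320 = 10.1 V.

V ≈ 10.1 V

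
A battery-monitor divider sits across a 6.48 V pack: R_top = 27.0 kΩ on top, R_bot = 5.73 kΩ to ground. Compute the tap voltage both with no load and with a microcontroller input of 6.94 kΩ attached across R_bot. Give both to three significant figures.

Unloaded: 1.13 V; loaded: 0.675 V

Open-circuit: V = 6.48 × 5.73/(27.0 + 5.73) = 1.13 V.
With the load, R_bot becomes R_bot‖R_L = 3.139 kΩ, so V = 6.48 × 3.139/30.14 = 0.675 V.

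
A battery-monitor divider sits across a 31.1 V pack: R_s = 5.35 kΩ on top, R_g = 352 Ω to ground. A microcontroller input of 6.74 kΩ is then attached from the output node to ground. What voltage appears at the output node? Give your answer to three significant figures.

V_out ≈ 1.83 V

The load sits in parallel with R_g: R_g‖R_L = (352 × 6740) / (352 + 6740) = 334.5 Ω.
V_out = 31.1 × 334.5 / (5350 + 334.5) = 31.1 × 334.5/5685 = 1.83 V.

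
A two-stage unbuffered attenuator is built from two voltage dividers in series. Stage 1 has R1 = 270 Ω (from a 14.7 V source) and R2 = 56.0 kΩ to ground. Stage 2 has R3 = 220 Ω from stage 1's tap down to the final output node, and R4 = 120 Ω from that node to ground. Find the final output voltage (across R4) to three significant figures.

Stage 2 presents R3+R4 = 340.0 Ω as a load on stage 1's tap.
Stage 1's lower leg becomes R2‖(R3+R4) = 337.9 Ω, so V_mid = 14.7 × 337.9/607.9 = 8.171 V.
Stage 2 is itself unloaded: V_out = V_mid × R4/(R3+R4) = 8.171 × 120/340.0 = 2.88 V.

V_out ≈ 2.88 V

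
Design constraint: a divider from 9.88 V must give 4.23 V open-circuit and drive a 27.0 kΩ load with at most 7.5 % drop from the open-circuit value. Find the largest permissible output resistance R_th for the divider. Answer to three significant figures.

R_th ≤ 2.19 kΩ

Loading drop = R_th/(R_th + R_L) ≤ 0.0750, so R_th ≤ R_L · ε/(1−ε) = 27.0 kΩ × 0.0750/0.9250 = 2.19 kΩ.
(Any R1, R2 with R2/(R1+R2) = 0.428 and R1‖R2 ≤ 2.19 kΩ will meet the spec.)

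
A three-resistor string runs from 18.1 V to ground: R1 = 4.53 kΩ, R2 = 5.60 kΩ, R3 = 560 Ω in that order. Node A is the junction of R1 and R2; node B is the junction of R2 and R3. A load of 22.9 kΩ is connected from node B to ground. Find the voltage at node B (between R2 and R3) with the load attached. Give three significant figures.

At node B, R3 is in parallel with the load: R3‖R_L = 546.6 Ω.
Below node A the resistance is R2 + (R3‖R_L) = 6147 Ω, so V_A = 18.1 × 6147/10680 = 10.42 V.
Then V_B = V_A × (R3‖R_L)/(R2 + R3‖R_L) = 10.42 × 546.6/6147 = 0.927 V.

V ≈ 0.927 V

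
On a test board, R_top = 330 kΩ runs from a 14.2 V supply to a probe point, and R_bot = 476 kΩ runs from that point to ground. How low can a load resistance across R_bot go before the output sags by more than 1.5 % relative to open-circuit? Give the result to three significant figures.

R_L(min) ≈ 12.8 MΩ

Output resistance R_th = R_top‖R_bot = (330 × 476)/806.0 = 194.9 kΩ.
The fractional drop is R_th/(R_th + R_L); requiring this ≤ 0.0150 gives R_L ≥ R_th(1/0.0150 − 1) = 194.9 × 65.67 = 12.8 MΩ.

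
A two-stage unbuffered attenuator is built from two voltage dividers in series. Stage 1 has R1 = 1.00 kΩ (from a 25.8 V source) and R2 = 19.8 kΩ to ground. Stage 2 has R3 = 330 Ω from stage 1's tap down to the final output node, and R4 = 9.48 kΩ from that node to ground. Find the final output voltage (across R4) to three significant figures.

Stage 2 presents R3+R4 = 9810 Ω as a load on stage 1's tap.
Stage 1's lower leg becomes R2‖(R3+R4) = 6560 Ω, so V_mid = 25.8 × 6560/7560 = 22.39 V.
Stage 2 is itself unloaded: V_out = V_mid × R4/(R3+R4) = 22.39 × 9480/9810 = 21.6 V.

V_out ≈ 21.6 V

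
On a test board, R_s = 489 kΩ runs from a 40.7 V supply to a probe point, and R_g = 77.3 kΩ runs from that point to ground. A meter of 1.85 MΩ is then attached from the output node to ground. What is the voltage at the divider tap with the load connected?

The load sits in parallel with R_g: R_g‖R_L = (77.3 × 1850) / (77.3 + 1850) = 74.20 kΩ.
V_out = 40.7 × 74.20 / (489 + 74.20) = 40.7 × 74.20/563.2 = 5.36 V.
(Unloaded it would have been 5.56 V.)

V_out ≈ 5.36 V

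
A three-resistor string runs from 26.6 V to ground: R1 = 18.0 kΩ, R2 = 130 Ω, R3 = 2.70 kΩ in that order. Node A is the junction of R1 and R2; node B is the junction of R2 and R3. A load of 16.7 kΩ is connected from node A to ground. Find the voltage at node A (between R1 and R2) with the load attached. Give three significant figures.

V ≈ 3.15 V

Below node A the series string R2+R3 = 2830 Ω sits in parallel with the 16700 Ω load: 2420 Ω.
V_A = 26.6 × 2420/(18000 + 2420) = 3.15 V.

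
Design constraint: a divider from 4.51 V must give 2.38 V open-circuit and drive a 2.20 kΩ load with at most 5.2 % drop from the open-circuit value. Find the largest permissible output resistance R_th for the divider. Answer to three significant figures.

Loading drop = R_th/(R_th + R_L) ≤ 0.0520, so R_th ≤ R_L · ε/(1−ε) = 2.20 kΩ × 0.0520/0.9480 = 121 Ω.

R_th ≤ 121 Ω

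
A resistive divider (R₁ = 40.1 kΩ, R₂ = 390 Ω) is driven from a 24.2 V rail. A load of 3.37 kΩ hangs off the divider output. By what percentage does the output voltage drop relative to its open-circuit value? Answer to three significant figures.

10.3 %

The divider's output (Thévenin) resistance is R₁‖R₂ = 386.2 Ω.
Fractional drop under load = R_th/(R_th + R_L) = 386.2 / (386.2 + 3370) = 0.1028.
So the output falls by 10.3 %.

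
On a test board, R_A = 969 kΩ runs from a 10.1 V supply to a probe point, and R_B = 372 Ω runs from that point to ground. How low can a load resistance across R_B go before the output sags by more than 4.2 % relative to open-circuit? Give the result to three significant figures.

R_L(min) ≈ 8.48 kΩ

Output resistance R_th = R_A‖R_B = (969000 × 372)/969400 = 371.9 Ω.
The fractional drop is R_th/(R_th + R_L); requiring this ≤ 0.0420 gives R_L ≥ R_th(1/0.0420 − 1) = 371.9 × 22.81 = 8.48 kΩ.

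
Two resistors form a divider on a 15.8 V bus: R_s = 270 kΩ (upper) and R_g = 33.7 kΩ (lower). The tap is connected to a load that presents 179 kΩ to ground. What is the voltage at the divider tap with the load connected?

The load sits in parallel with R_g: R_g‖R_L = (33.7 × 179) / (33.7 + 179) = 28.36 kΩ.
V_out = 15.8 × 28.36 / (270 + 28.36) = 15.8 × 28.36/298.4 = 1.50 V.

V_out ≈ 1.50 V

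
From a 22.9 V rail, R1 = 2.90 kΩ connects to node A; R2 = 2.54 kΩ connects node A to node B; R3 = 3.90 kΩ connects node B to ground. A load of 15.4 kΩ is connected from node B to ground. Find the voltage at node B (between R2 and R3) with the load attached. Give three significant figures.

V ≈ 8.33 V

At node B, R3 is in parallel with the load: R3‖R_L = 3.112 kΩ.
Below node A the resistance is R2 + (R3‖R_L) = 5.652 kΩ, so V_A = 22.9 × 5.652/8.552 = 15.13 V.
Then V_B = V_A × (R3‖R_L)/(R2 + R3‖R_L) = 15.13 × 3.112/5.652 = 8.33 V.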